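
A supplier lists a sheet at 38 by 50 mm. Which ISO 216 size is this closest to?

A9 (37 × 52 mm)

Aspect ratio 50/38 ≈ 1.316 (ISO target is √2 ≈ 1.414).
In the A-series (A0 area = 1 m²): A9 = 37 × 52 mm.
Off by 3 mm total — nearest standard size.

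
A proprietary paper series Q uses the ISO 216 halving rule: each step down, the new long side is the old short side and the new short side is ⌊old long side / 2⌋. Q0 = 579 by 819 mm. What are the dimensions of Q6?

Q1: ⌊819/2⌋ × 579 = 409 × 579 mm
Q2: ⌊579/2⌋ × 409 = 289 × 409 mm
Q3: ⌊409/2⌋ × 289 = 204 × 289 mm
Q4: ⌊289/2⌋ × 204 = 144 × 204 mm
Q5: ⌊204/2⌋ × 144 = 102 × 144 mm
Q6: ⌊144/2⌋ × 102 = 72 × 102 mm

72 × 102 mm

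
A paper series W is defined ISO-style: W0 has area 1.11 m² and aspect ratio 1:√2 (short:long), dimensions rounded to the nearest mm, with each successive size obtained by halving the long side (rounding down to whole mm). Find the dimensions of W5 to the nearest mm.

Let W0's short side be w mm. w · w√2 = 1.11 m² = 1,110,000 mm², so w ≈ 885.9 mm and w√2 ≈ 1252.9 mm → W0 = 886 × 1253 mm.
W1: ⌊1253/2⌋ × 886 = 626 × 886 mm
W2: ⌊886/2⌋ × 626 = 443 × 626 mm
W3: ⌊626/2⌋ × 443 = 313 × 443 mm
W4: ⌊443/2⌋ × 313 = 221 × 313 mm
W5: ⌊313/2⌋ × 221 = 156 × 221 mm

156 × 221 mm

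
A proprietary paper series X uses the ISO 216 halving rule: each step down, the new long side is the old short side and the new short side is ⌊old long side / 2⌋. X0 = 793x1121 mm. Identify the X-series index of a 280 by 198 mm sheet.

X0: 793 × 1121 mm
X1: 560 × 793 mm
X2: 396 × 560 mm
X3: 280 × 396 mm
X4: 198 × 280 mm
X5: 140 × 198 mm
→ matches X4.

X4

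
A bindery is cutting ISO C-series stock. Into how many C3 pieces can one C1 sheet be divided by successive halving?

Each ISO step halves the sheet: 1 × C1 → 2 × C2 → 4 × C3
From C1 to C3 is 2 halving steps: 2^2 = 4.

4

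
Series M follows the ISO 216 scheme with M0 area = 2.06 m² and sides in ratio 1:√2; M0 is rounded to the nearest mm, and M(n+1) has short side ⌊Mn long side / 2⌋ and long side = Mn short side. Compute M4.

Let M0's short side be w mm. w · w√2 = 2.06 m² = 2,060,000 mm², so w ≈ 1206.9 mm and w√2 ≈ 1706.8 mm → M0 = 1207 × 1707 mm.
M1: ⌊1707/2⌋ × 1207 = 853 × 1207 mm
M2: ⌊1207/2⌋ × 853 = 603 × 853 mm
M3: ⌊853/2⌋ × 603 = 426 × 603 mm
M4: ⌊603/2⌋ × 426 = 301 × 426 mm

301 × 426 mm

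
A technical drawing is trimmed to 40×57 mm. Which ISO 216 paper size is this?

Aspect ratio 57/40 ≈ 1.425 — close to the ISO √2 ≈ 1.414.
In the C-series (envelope sizes, between A and B): C9 = 40 × 57 mm.

C9 (40 × 57 mm)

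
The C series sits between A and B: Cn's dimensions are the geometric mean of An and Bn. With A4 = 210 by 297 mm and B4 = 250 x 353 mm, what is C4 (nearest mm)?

Short side: √(210 · 250) = √52500 ≈ 229.1 → 229 mm
Long side: √(297 · 353) = √104841 ≈ 323.8 → 324 mm

229 × 324 mm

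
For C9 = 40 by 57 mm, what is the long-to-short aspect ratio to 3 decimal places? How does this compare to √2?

1.425

57 / 40 = 1.425
ISO 216 targets √2 ≈ 1.414; the +0.011 deviation is from mm rounding.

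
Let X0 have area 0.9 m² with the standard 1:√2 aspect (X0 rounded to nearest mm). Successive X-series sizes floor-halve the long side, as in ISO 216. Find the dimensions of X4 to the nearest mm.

199 × 282 mm

Let X0's short side be w mm. w · w√2 = 0.9 m² = 900,000 mm², so w ≈ 797.7 mm and w√2 ≈ 1128.2 mm → X0 = 798 × 1128 mm.
X1: ⌊1128/2⌋ × 798 = 564 × 798 mm
X2: ⌊798/2⌋ × 564 = 399 × 564 mm
X3: ⌊564/2⌋ × 399 = 282 × 399 mm
X4: ⌊399/2⌋ × 282 = 199 × 282 mm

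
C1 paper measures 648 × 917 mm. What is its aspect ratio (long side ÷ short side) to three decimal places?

1.415

917 / 648 = 1.415
Matches √2 ≈ 1.414 — the ISO 216 defining ratio.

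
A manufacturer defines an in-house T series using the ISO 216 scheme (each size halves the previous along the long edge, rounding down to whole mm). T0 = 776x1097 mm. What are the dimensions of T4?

T1: ⌊1097/2⌋ × 776 = 548 × 776 mm
T2: ⌊776/2⌋ × 548 = 388 × 548 mm
T3: ⌊548/2⌋ × 388 = 274 × 388 mm
T4: ⌊388/2⌋ × 274 = 194 × 274 mm

194 × 274 mm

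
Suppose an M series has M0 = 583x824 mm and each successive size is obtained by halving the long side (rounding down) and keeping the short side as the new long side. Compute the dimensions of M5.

103 × 145 mm

M1: ⌊824/2⌋ × 583 = 412 × 583 mm
M2: ⌊583/2⌋ × 412 = 291 × 412 mm
M3: ⌊412/2⌋ × 291 = 206 × 291 mm
M4: ⌊291/2⌋ × 206 = 145 × 206 mm
M5: ⌊206/2⌋ × 145 = 103 × 145 mm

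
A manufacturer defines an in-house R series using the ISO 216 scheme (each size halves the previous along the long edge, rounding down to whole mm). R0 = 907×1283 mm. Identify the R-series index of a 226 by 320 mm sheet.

R0: 907 × 1283 mm
R1: 641 × 907 mm
R2: 453 × 641 mm
R3: 320 × 453 mm
R4: 226 × 320 mm
R5: 160 × 226 mm
→ matches R4.

R4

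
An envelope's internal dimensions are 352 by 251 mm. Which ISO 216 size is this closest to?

Aspect ratio 352/251 ≈ 1.402 — close to the ISO √2 ≈ 1.414.
In the B-series (B0 = 1000 × 1414 mm): B4 = 250 × 353 mm.
Off by 2 mm total — nearest standard size.

B4 (250 × 353 mm)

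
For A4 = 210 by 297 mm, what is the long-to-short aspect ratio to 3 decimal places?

297 / 210 = 1.414
Matches √2 ≈ 1.414 — the ISO 216 defining ratio.

1.414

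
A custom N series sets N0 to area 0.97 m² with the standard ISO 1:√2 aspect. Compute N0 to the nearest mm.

828 × 1171 mm

Let the short side be w mm. Then w · w√2 = 0.97 m² = 970,000 mm².
w² = 970,000/√2, so w ≈ 828.2 mm; long side = w√2 ≈ 1171.2 mm.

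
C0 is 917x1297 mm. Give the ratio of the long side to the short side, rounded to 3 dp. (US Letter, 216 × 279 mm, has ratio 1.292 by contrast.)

1.414

1297 / 917 = 1.414
Matches √2 ≈ 1.414 — the ISO 216 defining ratio.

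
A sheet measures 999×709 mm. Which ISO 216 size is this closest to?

Aspect ratio 999/709 ≈ 1.409 — close to the ISO √2 ≈ 1.414.
In the B-series (B0 = 1000 × 1414 mm): B1 = 707 × 1000 mm.
Off by 3 mm total — nearest standard size.

B1 (707 × 1000 mm)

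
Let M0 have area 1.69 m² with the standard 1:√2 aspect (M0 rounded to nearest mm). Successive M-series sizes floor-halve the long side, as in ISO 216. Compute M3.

386 × 546 mm

Let M0's short side be w mm. w · w√2 = 1.69 m² = 1,690,000 mm², so w ≈ 1093.2 mm and w√2 ≈ 1546.0 mm → M0 = 1093 × 1546 mm.
M1: ⌊1546/2⌋ × 1093 = 773 × 1093 mm
M2: ⌊1093/2⌋ × 773 = 546 × 773 mm
M3: ⌊773/2⌋ × 546 = 386 × 546 mm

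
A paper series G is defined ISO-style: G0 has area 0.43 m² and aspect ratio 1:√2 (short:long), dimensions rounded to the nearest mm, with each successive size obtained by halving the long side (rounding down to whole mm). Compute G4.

137 × 195 mm

Let G0's short side be w mm. w · w√2 = 0.43 m² = 430,000 mm², so w ≈ 551.4 mm and w√2 ≈ 779.8 mm → G0 = 551 × 780 mm.
G1: ⌊780/2⌋ × 551 = 390 × 551 mm
G2: ⌊551/2⌋ × 390 = 275 × 390 mm
G3: ⌊390/2⌋ × 275 = 195 × 275 mm
G4: ⌊275/2⌋ × 195 = 137 × 195 mm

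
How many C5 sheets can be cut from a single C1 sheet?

Each ISO step halves the sheet: 1 × C1 → 2 × C2 → 4 × C3 → 8 × C4 → …
From C1 to C5 is 4 halving steps: 2^4 = 16.

16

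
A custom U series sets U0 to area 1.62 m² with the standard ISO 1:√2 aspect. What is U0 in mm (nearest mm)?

1070 × 1514 mm

Let the short side be w mm. Then w · w√2 = 1.62 m² = 1,620,000 mm².
w² = 1,620,000/√2, so w ≈ 1070.3 mm; long side = w√2 ≈ 1513.6 mm.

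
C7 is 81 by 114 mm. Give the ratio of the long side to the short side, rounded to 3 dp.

114 / 81 = 1.407
ISO 216 targets √2 ≈ 1.414; the -0.007 deviation is from mm rounding.

1.407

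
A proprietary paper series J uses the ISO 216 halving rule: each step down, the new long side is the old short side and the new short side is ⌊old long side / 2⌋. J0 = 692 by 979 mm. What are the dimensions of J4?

173 × 244 mm

J1: ⌊979/2⌋ × 692 = 489 × 692 mm
J2: ⌊692/2⌋ × 489 = 346 × 489 mm
J3: ⌊489/2⌋ × 346 = 244 × 346 mm
J4: ⌊346/2⌋ × 244 = 173 × 244 mm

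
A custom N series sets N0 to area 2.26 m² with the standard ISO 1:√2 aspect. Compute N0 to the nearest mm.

Let the short side be w mm. Then w · w√2 = 2.26 m² = 2,260,000 mm².
w² = 2,260,000/√2, so w ≈ 1264.1 mm; long side = w√2 ≈ 1787.8 mm.

1264 × 1788 mm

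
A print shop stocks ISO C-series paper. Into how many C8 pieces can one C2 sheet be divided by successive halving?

Each ISO step halves the sheet: 1 × C2 → 2 × C3 → 4 × C4 → 8 × C5 → …
From C2 to C8 is 6 halving steps: 2^6 = 64.

64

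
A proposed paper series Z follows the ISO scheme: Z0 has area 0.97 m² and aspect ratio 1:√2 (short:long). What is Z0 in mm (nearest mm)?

Let the short side be w mm. Then w · w√2 = 0.97 m² = 970,000 mm².
w² = 970,000/√2, so w ≈ 828.2 mm; long side = w√2 ≈ 1171.2 mm.

828 × 1171 mm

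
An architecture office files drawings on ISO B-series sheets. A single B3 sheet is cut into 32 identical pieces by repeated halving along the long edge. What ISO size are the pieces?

32 = 2^5, so 5 halving steps.
B3 → B4 → … → B8 after 5 steps.

B8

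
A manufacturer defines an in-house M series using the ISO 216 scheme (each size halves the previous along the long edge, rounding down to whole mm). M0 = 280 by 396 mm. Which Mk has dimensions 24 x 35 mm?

M0: 280 × 396 mm
M1: 198 × 280 mm
M2: 140 × 198 mm
M3: 99 × 140 mm
M4: 70 × 99 mm
M5: 49 × 70 mm
M6: 35 × 49 mm
M7: 24 × 35 mm
M8: 17 × 24 mm
→ matches M7.

M7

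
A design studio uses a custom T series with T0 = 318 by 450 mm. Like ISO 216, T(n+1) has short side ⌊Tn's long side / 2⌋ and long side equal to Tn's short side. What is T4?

79 × 112 mm

T1: ⌊450/2⌋ × 318 = 225 × 318 mm
T2: ⌊318/2⌋ × 225 = 159 × 225 mm
T3: ⌊225/2⌋ × 159 = 112 × 159 mm
T4: ⌊159/2⌋ × 112 = 79 × 112 mm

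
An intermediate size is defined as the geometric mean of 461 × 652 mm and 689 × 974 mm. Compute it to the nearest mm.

Short side: √(461 · 689) = √317629 ≈ 563.6 → 564 mm
Long side: √(652 · 974) = √635048 ≈ 796.9 → 797 mm

564 × 797 mm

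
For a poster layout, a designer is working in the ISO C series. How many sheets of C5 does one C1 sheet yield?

Each ISO step halves the sheet: 1 × C1 → 2 × C2 → 4 × C3 → 8 × C4 → …
From C1 to C5 is 4 halving steps: 2^4 = 16.

16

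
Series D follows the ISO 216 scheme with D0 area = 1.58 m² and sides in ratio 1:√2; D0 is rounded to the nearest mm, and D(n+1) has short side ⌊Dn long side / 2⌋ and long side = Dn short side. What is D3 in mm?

Let D0's short side be w mm. w · w√2 = 1.58 m² = 1,580,000 mm², so w ≈ 1057.0 mm and w√2 ≈ 1494.8 mm → D0 = 1057 × 1495 mm.
D1: ⌊1495/2⌋ × 1057 = 747 × 1057 mm
D2: ⌊1057/2⌋ × 747 = 528 × 747 mm
D3: ⌊747/2⌋ × 528 = 373 × 528 mm

373 × 528 mm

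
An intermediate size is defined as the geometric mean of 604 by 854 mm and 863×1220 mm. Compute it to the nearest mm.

722 × 1021 mm

Short side: √(604 · 863) = √521252 ≈ 722.0 → 722 mm
Long side: √(854 · 1220) = √1041880 ≈ 1020.7 → 1021 mm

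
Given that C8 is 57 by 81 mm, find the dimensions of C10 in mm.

28 × 40 mm

C9: ⌊81/2⌋ × 57 = 40 × 57 mm
C10: ⌊57/2⌋ × 40 = 28 × 40 mm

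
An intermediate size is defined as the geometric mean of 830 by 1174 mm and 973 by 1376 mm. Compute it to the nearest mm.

899 × 1271 mm

Short side: √(830 · 973) = √807590 ≈ 898.7 → 899 mm
Long side: √(1174 · 1376) = √1615424 ≈ 1271.0 → 1271 mm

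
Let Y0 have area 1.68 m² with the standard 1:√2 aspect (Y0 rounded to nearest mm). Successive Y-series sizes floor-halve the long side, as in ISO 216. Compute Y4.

272 × 385 mm

Let Y0's short side be w mm. w · w√2 = 1.68 m² = 1,680,000 mm², so w ≈ 1089.9 mm and w√2 ≈ 1541.4 mm → Y0 = 1090 × 1541 mm.
Y1: ⌊1541/2⌋ × 1090 = 770 × 1090 mm
Y2: ⌊1090/2⌋ × 770 = 545 × 770 mm
Y3: ⌊770/2⌋ × 545 = 385 × 545 mm
Y4: ⌊545/2⌋ × 385 = 272 × 385 mm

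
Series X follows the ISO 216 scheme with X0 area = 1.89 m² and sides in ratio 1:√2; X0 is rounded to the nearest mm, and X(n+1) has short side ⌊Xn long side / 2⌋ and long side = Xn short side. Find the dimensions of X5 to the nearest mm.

Let X0's short side be w mm. w · w√2 = 1.89 m² = 1,890,000 mm², so w ≈ 1156.0 mm and w√2 ≈ 1634.9 mm → X0 = 1156 × 1635 mm.
X1: ⌊1635/2⌋ × 1156 = 817 × 1156 mm
X2: ⌊1156/2⌋ × 817 = 578 × 817 mm
X3: ⌊817/2⌋ × 578 = 408 × 578 mm
X4: ⌊578/2⌋ × 408 = 289 × 408 mm
X5: ⌊408/2⌋ × 289 = 204 × 289 mm

204 × 289 mm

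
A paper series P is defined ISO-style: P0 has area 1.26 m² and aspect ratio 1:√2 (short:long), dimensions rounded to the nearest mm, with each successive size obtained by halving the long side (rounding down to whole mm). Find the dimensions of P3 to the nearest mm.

333 × 472 mm

Let P0's short side be w mm. w · w√2 = 1.26 m² = 1,260,000 mm², so w ≈ 943.9 mm and w√2 ≈ 1334.9 mm → P0 = 944 × 1335 mm.
P1: ⌊1335/2⌋ × 944 = 667 × 944 mm
P2: ⌊944/2⌋ × 667 = 472 × 667 mm
P3: ⌊667/2⌋ × 472 = 333 × 472 mm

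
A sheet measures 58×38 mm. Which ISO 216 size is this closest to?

C9 (40 × 57 mm)

Aspect ratio 58/38 ≈ 1.526 (ISO target is √2 ≈ 1.414).
In the C-series (envelope sizes, between A and B): C9 = 40 × 57 mm.
Off by 3 mm total — nearest standard size.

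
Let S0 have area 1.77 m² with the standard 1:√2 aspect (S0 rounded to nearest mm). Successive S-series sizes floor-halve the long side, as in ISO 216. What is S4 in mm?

Let S0's short side be w mm. w · w√2 = 1.77 m² = 1,770,000 mm², so w ≈ 1118.7 mm and w√2 ≈ 1582.1 mm → S0 = 1119 × 1582 mm.
S1: ⌊1582/2⌋ × 1119 = 791 × 1119 mm
S2: ⌊1119/2⌋ × 791 = 559 × 791 mm
S3: ⌊791/2⌋ × 559 = 395 × 559 mm
S4: ⌊559/2⌋ × 395 = 279 × 395 mm

279 × 395 mm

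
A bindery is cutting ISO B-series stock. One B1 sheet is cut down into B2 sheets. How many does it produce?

2

B1 = 707 × 1000 mm; B2 = 500 × 707 mm.
Each halving step doubles the count; 1 step from B1 to B2.
2^1 = 2.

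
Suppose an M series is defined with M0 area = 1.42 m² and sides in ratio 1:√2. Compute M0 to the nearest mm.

1002 × 1417 mm

Let the short side be w mm. Then w · w√2 = 1.42 m² = 1,420,000 mm².
w² = 1,420,000/√2, so w ≈ 1002.0 mm; long side = w√2 ≈ 1417.1 mm.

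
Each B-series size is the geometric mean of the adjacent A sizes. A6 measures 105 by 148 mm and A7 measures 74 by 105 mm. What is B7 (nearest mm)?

88 × 125 mm

Short side: √(105 · 74) = √7770 ≈ 88.1 → 88 mm
Long side: √(148 · 105) = √15540 ≈ 124.7 → 125 mm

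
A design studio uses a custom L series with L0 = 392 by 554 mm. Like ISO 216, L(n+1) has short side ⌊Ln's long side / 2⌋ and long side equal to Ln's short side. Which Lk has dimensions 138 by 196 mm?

L0: 392 × 554 mm
L1: 277 × 392 mm
L2: 196 × 277 mm
L3: 138 × 196 mm
L4: 98 × 138 mm
→ matches L3.

L3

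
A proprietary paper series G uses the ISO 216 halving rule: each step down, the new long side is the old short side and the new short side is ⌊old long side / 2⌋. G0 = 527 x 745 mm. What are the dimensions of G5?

93 × 131 mm

G1: ⌊745/2⌋ × 527 = 372 × 527 mm
G2: ⌊527/2⌋ × 372 = 263 × 372 mm
G3: ⌊372/2⌋ × 263 = 186 × 263 mm
G4: ⌊263/2⌋ × 186 = 131 × 186 mm
G5: ⌊186/2⌋ × 131 = 93 × 131 mm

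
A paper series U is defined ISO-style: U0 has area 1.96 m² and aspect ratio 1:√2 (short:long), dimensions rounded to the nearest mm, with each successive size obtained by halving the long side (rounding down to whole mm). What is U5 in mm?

Let U0's short side be w mm. w · w√2 = 1.96 m² = 1,960,000 mm², so w ≈ 1177.3 mm and w√2 ≈ 1664.9 mm → U0 = 1177 × 1665 mm.
U1: ⌊1665/2⌋ × 1177 = 832 × 1177 mm
U2: ⌊1177/2⌋ × 832 = 588 × 832 mm
U3: ⌊832/2⌋ × 588 = 416 × 588 mm
U4: ⌊588/2⌋ × 416 = 294 × 416 mm
U5: ⌊416/2⌋ × 294 = 208 × 294 mm

208 × 294 mm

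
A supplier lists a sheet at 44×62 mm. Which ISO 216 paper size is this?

B9 (44 × 62 mm)

Aspect ratio 62/44 ≈ 1.409 — close to the ISO √2 ≈ 1.414.
In the B-series (B0 = 1000 × 1414 mm): B9 = 44 × 62 mm.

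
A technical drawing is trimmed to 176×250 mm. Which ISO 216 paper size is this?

B5 (176 × 250 mm)

Aspect ratio 250/176 ≈ 1.420 — close to the ISO √2 ≈ 1.414.
In the B-series (B0 = 1000 × 1414 mm): B5 = 176 × 250 mm.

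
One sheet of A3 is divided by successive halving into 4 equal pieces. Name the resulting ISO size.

A5

4 = 2^2, so 2 halving steps.
A3 → A4 → … → A5 after 2 steps.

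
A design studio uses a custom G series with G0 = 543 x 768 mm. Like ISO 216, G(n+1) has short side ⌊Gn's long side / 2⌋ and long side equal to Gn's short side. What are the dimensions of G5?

G1 = 384 × 543 mm (from G0 by 1 halving).
G2: ⌊543/2⌋ × 384 = 271 × 384 mm
G3: ⌊384/2⌋ × 271 = 192 × 271 mm
G4: ⌊271/2⌋ × 192 = 135 × 192 mm
G5: ⌊192/2⌋ × 135 = 96 × 135 mm

96 × 135 mm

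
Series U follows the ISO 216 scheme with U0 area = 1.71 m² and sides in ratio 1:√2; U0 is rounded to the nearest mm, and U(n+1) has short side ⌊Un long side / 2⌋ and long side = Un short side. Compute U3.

Let U0's short side be w mm. w · w√2 = 1.71 m² = 1,710,000 mm², so w ≈ 1099.6 mm and w√2 ≈ 1555.1 mm → U0 = 1100 × 1555 mm.
U1: ⌊1555/2⌋ × 1100 = 777 × 1100 mm
U2: ⌊1100/2⌋ × 777 = 550 × 777 mm
U3: ⌊777/2⌋ × 550 = 388 × 550 mm

388 × 550 mm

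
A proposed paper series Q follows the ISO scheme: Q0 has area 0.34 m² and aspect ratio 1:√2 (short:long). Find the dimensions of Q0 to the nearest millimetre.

490 × 693 mm

Let the short side be w mm. Then w · w√2 = 0.34 m² = 340,000 mm².
w² = 340,000/√2, so w ≈ 490.3 mm; long side = w√2 ≈ 693.4 mm.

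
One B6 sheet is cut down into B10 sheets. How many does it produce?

Each ISO step halves the sheet: 1 × B6 → 2 × B7 → 4 × B8 → 8 × B9 → …
From B6 to B10 is 4 halving steps: 2^4 = 16.

16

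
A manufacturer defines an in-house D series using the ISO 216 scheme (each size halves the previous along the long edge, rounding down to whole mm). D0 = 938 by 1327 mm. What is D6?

117 × 165 mm

D1: ⌊1327/2⌋ × 938 = 663 × 938 mm
D2: ⌊938/2⌋ × 663 = 469 × 663 mm
D3: ⌊663/2⌋ × 469 = 331 × 469 mm
D4: ⌊469/2⌋ × 331 = 234 × 331 mm
D5: ⌊331/2⌋ × 234 = 165 × 234 mm
D6: ⌊234/2⌋ × 165 = 117 × 165 mm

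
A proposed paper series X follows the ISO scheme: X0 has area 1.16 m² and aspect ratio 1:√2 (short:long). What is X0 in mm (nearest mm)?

Let the short side be w mm. Then w · w√2 = 1.16 m² = 1,160,000 mm².
w² = 1,160,000/√2, so w ≈ 905.7 mm; long side = w√2 ≈ 1280.8 mm.

906 × 1281 mm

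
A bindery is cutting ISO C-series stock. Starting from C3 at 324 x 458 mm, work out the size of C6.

C4: ⌊458/2⌋ × 324 = 229 × 324 mm
C5: ⌊324/2⌋ × 229 = 162 × 229 mm
C6: ⌊229/2⌋ × 162 = 114 × 162 mm

114 × 162 mm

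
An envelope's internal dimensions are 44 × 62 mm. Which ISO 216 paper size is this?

Aspect ratio 62/44 ≈ 1.409 — close to the ISO √2 ≈ 1.414.
In the B-series (B0 = 1000 × 1414 mm): B9 = 44 × 62 mm.

B9 (44 × 62 mm)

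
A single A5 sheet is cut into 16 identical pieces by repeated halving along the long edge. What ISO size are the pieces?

A9

16 = 2^4, so 4 halving steps.
A5 → A6 → … → A9 after 4 steps.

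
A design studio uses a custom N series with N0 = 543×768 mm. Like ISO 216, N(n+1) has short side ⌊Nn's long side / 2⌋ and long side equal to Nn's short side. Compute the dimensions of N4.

N1: ⌊768/2⌋ × 543 = 384 × 543 mm
N2: ⌊543/2⌋ × 384 = 271 × 384 mm
N3: ⌊384/2⌋ × 271 = 192 × 271 mm
N4: ⌊271/2⌋ × 192 = 135 × 192 mm

135 × 192 mm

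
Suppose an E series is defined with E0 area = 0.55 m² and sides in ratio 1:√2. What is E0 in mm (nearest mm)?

Let the short side be w mm. Then w · w√2 = 0.55 m² = 550,000 mm².
w² = 550,000/√2, so w ≈ 623.6 mm; long side = w√2 ≈ 881.9 mm.

624 × 882 mm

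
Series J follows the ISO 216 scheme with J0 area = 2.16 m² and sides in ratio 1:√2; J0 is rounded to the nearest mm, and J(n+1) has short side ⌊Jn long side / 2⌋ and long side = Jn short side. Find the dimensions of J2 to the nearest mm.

Let J0's short side be w mm. w · w√2 = 2.16 m² = 2,160,000 mm², so w ≈ 1235.9 mm and w√2 ≈ 1747.8 mm → J0 = 1236 × 1748 mm.
J1: ⌊1748/2⌋ × 1236 = 874 × 1236 mm
J2: ⌊1236/2⌋ × 874 = 618 × 874 mm

618 × 874 mm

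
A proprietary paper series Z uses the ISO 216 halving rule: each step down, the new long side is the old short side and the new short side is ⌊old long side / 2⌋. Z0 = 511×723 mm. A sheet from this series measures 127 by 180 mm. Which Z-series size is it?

Z0: 511 × 723 mm
Z1: 361 × 511 mm
Z2: 255 × 361 mm
Z3: 180 × 255 mm
Z4: 127 × 180 mm
Z5: 90 × 127 mm
→ matches Z4.

Z4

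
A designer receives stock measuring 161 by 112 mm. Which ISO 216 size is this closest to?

C6 (114 × 162 mm)

Aspect ratio 161/112 ≈ 1.438 (ISO target is √2 ≈ 1.414).
In the C-series (envelope sizes, between A and B): C6 = 114 × 162 mm.
Off by 3 mm total — nearest standard size.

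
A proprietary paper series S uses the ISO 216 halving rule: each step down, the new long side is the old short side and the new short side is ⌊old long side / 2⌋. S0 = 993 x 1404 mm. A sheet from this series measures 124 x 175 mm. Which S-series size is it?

S0: 993 × 1404 mm
S1: 702 × 993 mm
S2: 496 × 702 mm
S3: 351 × 496 mm
S4: 248 × 351 mm
S5: 175 × 248 mm
S6: 124 × 175 mm
S7: 87 × 124 mm
→ matches S6.

S6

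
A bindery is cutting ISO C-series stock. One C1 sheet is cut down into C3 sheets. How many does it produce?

4

C1 = 648 × 917 mm; C3 = 324 × 458 mm.
Each halving step doubles the count; 2 steps from C1 to C3.
2^2 = 4.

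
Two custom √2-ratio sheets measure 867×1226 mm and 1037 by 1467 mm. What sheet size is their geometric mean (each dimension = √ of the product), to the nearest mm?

Short side: √(867 · 1037) = √899079 ≈ 948.2 → 948 mm
Long side: √(1226 · 1467) = √1798542 ≈ 1341.1 → 1341 mm

948 × 1341 mm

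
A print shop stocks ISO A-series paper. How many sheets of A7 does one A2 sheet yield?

32

A2 = 420 × 594 mm; A7 = 74 × 105 mm.
Each halving step doubles the count; 5 steps from A2 to A7.
2^5 = 32.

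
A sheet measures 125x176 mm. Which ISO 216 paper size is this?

Aspect ratio 176/125 ≈ 1.408 — close to the ISO √2 ≈ 1.414.
In the B-series (B0 = 1000 × 1414 mm): B6 = 125 × 176 mm.

B6 (125 × 176 mm)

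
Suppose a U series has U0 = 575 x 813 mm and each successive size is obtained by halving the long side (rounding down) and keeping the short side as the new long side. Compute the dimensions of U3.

U1: ⌊813/2⌋ × 575 = 406 × 575 mm
U2: ⌊575/2⌋ × 406 = 287 × 406 mm
U3: ⌊406/2⌋ × 287 = 203 × 287 mm

203 × 287 mm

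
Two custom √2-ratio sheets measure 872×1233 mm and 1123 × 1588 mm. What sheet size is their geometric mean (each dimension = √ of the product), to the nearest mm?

Short side: √(872 · 1123) = √979256 ≈ 989.6 → 990 mm
Long side: √(1233 · 1588) = √1958004 ≈ 1399.3 → 1399 mm

990 × 1399 mm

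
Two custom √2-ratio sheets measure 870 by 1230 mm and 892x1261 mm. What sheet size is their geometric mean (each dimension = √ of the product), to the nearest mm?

Short side: √(870 · 892) = √776040 ≈ 880.9 → 881 mm
Long side: √(1230 · 1261) = √1551030 ≈ 1245.4 → 1245 mm

881 × 1245 mm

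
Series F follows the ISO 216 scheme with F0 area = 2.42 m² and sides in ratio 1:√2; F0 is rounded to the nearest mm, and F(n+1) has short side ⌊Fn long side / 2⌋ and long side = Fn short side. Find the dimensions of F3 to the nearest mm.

462 × 654 mm

Let F0's short side be w mm. w · w√2 = 2.42 m² = 2,420,000 mm², so w ≈ 1308.1 mm and w√2 ≈ 1850.0 mm → F0 = 1308 × 1850 mm.
F1: ⌊1850/2⌋ × 1308 = 925 × 1308 mm
F2: ⌊1308/2⌋ × 925 = 654 × 925 mm
F3: ⌊925/2⌋ × 654 = 462 × 654 mm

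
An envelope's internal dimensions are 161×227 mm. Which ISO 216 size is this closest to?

Aspect ratio 227/161 ≈ 1.410 — close to the ISO √2 ≈ 1.414.
In the C-series (envelope sizes, between A and B): C5 = 162 × 229 mm.
Off by 3 mm total — nearest standard size.

C5 (162 × 229 mm)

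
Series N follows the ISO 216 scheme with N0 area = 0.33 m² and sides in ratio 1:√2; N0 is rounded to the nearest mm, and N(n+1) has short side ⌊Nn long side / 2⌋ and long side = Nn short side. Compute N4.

Let N0's short side be w mm. w · w√2 = 0.33 m² = 330,000 mm², so w ≈ 483.1 mm and w√2 ≈ 683.1 mm → N0 = 483 × 683 mm.
N1: ⌊683/2⌋ × 483 = 341 × 483 mm
N2: ⌊483/2⌋ × 341 = 241 × 341 mm
N3: ⌊341/2⌋ × 241 = 170 × 241 mm
N4: ⌊241/2⌋ × 170 = 120 × 170 mm

120 × 170 mm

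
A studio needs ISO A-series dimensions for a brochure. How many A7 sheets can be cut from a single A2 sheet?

32

Each ISO step halves the sheet: 1 × A2 → 2 × A3 → 4 × A4 → 8 × A5 → …
From A2 to A7 is 5 halving steps: 2^5 = 32.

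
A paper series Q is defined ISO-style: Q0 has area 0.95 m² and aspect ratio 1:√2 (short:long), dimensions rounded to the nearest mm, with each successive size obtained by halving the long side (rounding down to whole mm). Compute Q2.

Let Q0's short side be w mm. w · w√2 = 0.95 m² = 950,000 mm², so w ≈ 819.6 mm and w√2 ≈ 1159.1 mm → Q0 = 820 × 1159 mm.
Q1: ⌊1159/2⌋ × 820 = 579 × 820 mm
Q2: ⌊820/2⌋ × 579 = 410 × 579 mm

410 × 579 mm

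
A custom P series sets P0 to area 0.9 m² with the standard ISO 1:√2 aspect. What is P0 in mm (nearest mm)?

798 × 1128 mm

Let the short side be w mm. Then w · w√2 = 0.9 m² = 900,000 mm².
w² = 900,000/√2, so w ≈ 797.7 mm; long side = w√2 ≈ 1128.2 mm.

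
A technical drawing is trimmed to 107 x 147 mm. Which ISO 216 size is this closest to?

Aspect ratio 147/107 ≈ 1.374 (ISO target is √2 ≈ 1.414).
In the A-series (A0 area = 1 m²): A6 = 105 × 148 mm.
Off by 3 mm total — nearest standard size.

A6 (105 × 148 mm)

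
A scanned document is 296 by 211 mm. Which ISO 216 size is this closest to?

A4 (210 × 297 mm)

Aspect ratio 296/211 ≈ 1.403 — close to the ISO √2 ≈ 1.414.
In the A-series (A0 area = 1 m²): A4 = 210 × 297 mm.
Off by 2 mm total — nearest standard size.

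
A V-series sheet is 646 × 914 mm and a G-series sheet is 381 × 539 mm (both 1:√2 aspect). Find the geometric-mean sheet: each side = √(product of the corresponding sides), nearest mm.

496 × 702 mm

Short side: √(646 · 381) = √246126 ≈ 496.1 → 496 mm
Long side: √(914 · 539) = √492646 ≈ 701.9 → 702 mm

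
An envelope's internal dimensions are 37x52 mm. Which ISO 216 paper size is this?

Aspect ratio 52/37 ≈ 1.405 — close to the ISO √2 ≈ 1.414.
In the A-series (A0 area = 1 m²): A9 = 37 × 52 mm.

A9 (37 × 52 mm)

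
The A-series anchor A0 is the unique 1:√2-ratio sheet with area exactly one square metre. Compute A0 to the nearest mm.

841 × 1189 mm

Let the short side be w mm. Then the long side is w√2 and w · w√2 = 10⁶ mm².
w² = 10⁶/√2, so w = 1000 / 2^(1/4) ≈ 840.9 mm; long side = 1000 · 2^(1/4) ≈ 1189.2 mm.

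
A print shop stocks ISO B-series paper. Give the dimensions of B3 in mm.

B0 = 1000 × 1414 mm (B0 has a 1000 mm short side, aspect 1:√2).
B1: ⌊1414/2⌋ × 1000 = 707 × 1000 mm
B2: ⌊1000/2⌋ × 707 = 500 × 707 mm
B3: ⌊707/2⌋ × 500 = 353 × 500 mm

353 × 500 mm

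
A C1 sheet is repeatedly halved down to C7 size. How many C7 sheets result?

64

C1 = 648 × 917 mm; C7 = 81 × 114 mm.
Each halving step doubles the count; 6 steps from C1 to C7.
2^6 = 64.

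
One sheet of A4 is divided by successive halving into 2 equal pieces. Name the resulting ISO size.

A5

2 = 2^1, so 1 halving step.
A4 → A5 → … → A5 after 1 step.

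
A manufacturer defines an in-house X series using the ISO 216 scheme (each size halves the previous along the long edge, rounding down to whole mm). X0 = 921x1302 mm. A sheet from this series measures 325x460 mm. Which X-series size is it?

X0: 921 × 1302 mm
X1: 651 × 921 mm
X2: 460 × 651 mm
X3: 325 × 460 mm
X4: 230 × 325 mm
→ matches X3.

X3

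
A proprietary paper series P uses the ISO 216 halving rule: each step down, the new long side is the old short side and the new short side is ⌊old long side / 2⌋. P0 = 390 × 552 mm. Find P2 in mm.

P1: ⌊552/2⌋ × 390 = 276 × 390 mm
P2: ⌊390/2⌋ × 276 = 195 × 276 mm

195 × 276 mm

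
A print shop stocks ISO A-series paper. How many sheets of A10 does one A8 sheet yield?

Each ISO step halves the sheet: 1 × A8 → 2 × A9 → 4 × A10
From A8 to A10 is 2 halving steps: 2^2 = 4.

4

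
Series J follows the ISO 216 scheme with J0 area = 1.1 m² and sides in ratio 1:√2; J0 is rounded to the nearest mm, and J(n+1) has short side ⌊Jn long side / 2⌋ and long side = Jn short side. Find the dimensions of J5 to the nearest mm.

Let J0's short side be w mm. w · w√2 = 1.1 m² = 1,100,000 mm², so w ≈ 881.9 mm and w√2 ≈ 1247.3 mm → J0 = 882 × 1247 mm.
J1: ⌊1247/2⌋ × 882 = 623 × 882 mm
J2: ⌊882/2⌋ × 623 = 441 × 623 mm
J3: ⌊623/2⌋ × 441 = 311 × 441 mm
J4: ⌊441/2⌋ × 311 = 220 × 311 mm
J5: ⌊311/2⌋ × 220 = 155 × 220 mm

155 × 220 mm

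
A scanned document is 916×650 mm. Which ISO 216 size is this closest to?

C1 (648 × 917 mm)

Aspect ratio 916/650 ≈ 1.409 — close to the ISO √2 ≈ 1.414.
In the C-series (envelope sizes, between A and B): C1 = 648 × 917 mm.
Off by 3 mm total — nearest standard size.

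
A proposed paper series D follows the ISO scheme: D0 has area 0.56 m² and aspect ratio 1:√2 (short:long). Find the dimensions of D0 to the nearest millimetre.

Let the short side be w mm. Then w · w√2 = 0.56 m² = 560,000 mm².
w² = 560,000/√2, so w ≈ 629.3 mm; long side = w√2 ≈ 889.9 mm.

629 × 890 mm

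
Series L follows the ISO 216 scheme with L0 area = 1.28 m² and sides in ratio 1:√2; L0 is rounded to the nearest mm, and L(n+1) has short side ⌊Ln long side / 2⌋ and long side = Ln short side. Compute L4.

237 × 336 mm

Let L0's short side be w mm. w · w√2 = 1.28 m² = 1,280,000 mm², so w ≈ 951.4 mm and w√2 ≈ 1345.4 mm → L0 = 951 × 1345 mm.
L1: ⌊1345/2⌋ × 951 = 672 × 951 mm
L2: ⌊951/2⌋ × 672 = 475 × 672 mm
L3: ⌊672/2⌋ × 475 = 336 × 475 mm
L4: ⌊475/2⌋ × 336 = 237 × 336 mm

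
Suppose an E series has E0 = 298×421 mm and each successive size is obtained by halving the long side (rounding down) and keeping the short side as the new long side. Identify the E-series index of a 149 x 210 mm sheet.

E2

E0: 298 × 421 mm
E1: 210 × 298 mm
E2: 149 × 210 mm
E3: 105 × 149 mm
→ matches E2.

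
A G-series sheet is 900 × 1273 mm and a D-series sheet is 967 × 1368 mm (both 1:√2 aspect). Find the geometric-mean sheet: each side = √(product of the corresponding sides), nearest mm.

933 × 1320 mm

Short side: √(900 · 967) = √870300 ≈ 932.9 → 933 mm
Long side: √(1273 · 1368) = √1741464 ≈ 1319.6 → 1320 mm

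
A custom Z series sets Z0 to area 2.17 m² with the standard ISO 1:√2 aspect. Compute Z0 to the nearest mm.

Let the short side be w mm. Then w · w√2 = 2.17 m² = 2,170,000 mm².
w² = 2,170,000/√2, so w ≈ 1238.7 mm; long side = w√2 ≈ 1751.8 mm.

1239 × 1752 mm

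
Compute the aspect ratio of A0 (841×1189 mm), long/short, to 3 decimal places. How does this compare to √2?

1.414

1189 / 841 = 1.414
Matches √2 ≈ 1.414 — the ISO 216 defining ratio.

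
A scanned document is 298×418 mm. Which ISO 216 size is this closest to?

Aspect ratio 418/298 ≈ 1.403 — close to the ISO √2 ≈ 1.414.
In the A-series (A0 area = 1 m²): A3 = 297 × 420 mm.
Off by 3 mm total — nearest standard size.

A3 (297 × 420 mm)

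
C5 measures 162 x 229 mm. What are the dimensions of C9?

40 × 57 mm

C6: ⌊229/2⌋ × 162 = 114 × 162 mm
C7: ⌊162/2⌋ × 114 = 81 × 114 mm
C8: ⌊114/2⌋ × 81 = 57 × 81 mm
C9: ⌊81/2⌋ × 57 = 40 × 57 mm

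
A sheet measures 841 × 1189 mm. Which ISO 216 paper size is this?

Aspect ratio 1189/841 ≈ 1.414 — close to the ISO √2 ≈ 1.414.
In the A-series (A0 area = 1 m²): A0 = 841 × 1189 mm.

A0 (841 × 1189 mm)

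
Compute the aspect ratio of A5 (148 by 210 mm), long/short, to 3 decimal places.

1.419

210 / 148 = 1.419
ISO 216 targets √2 ≈ 1.414; the +0.005 deviation is from mm rounding.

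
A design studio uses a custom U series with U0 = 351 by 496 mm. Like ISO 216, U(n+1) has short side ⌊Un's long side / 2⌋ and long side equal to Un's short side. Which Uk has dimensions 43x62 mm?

U0: 351 × 496 mm
U1: 248 × 351 mm
U2: 175 × 248 mm
U3: 124 × 175 mm
U4: 87 × 124 mm
U5: 62 × 87 mm
U6: 43 × 62 mm
U7: 31 × 43 mm
→ matches U6.

U6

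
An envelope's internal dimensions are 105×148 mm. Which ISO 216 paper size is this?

A6 (105 × 148 mm)

Aspect ratio 148/105 ≈ 1.410 — close to the ISO √2 ≈ 1.414.
In the A-series (A0 area = 1 m²): A6 = 105 × 148 mm.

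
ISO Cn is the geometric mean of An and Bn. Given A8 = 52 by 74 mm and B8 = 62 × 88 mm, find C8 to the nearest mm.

Short side: √(52 · 62) = √3224 ≈ 56.8 → 57 mm
Long side: √(74 · 88) = √6512 ≈ 80.7 → 81 mm

57 × 81 mm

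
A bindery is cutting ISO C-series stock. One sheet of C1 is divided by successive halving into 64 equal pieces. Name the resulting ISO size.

64 = 2^6, so 6 halving steps.
C1 → C2 → … → C7 after 6 steps.

C7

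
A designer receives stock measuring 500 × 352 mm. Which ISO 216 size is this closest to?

Aspect ratio 500/352 ≈ 1.420 — close to the ISO √2 ≈ 1.414.
In the B-series (B0 = 1000 × 1414 mm): B3 = 353 × 500 mm.
Off by 1 mm total — nearest standard size.

B3 (353 × 500 mm)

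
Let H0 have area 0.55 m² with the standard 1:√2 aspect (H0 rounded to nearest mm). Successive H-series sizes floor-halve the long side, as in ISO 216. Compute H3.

Let H0's short side be w mm. w · w√2 = 0.55 m² = 550,000 mm², so w ≈ 623.6 mm and w√2 ≈ 881.9 mm → H0 = 624 × 882 mm.
H1: ⌊882/2⌋ × 624 = 441 × 624 mm
H2: ⌊624/2⌋ × 441 = 312 × 441 mm
H3: ⌊441/2⌋ × 312 = 220 × 312 mm

220 × 312 mm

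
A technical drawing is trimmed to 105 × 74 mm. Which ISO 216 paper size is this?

A7 (74 × 105 mm)

Aspect ratio 105/74 ≈ 1.419 — close to the ISO √2 ≈ 1.414.
In the A-series (A0 area = 1 m²): A7 = 74 × 105 mm.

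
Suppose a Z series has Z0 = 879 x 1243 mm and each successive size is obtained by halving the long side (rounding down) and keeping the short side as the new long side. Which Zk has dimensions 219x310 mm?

Z0: 879 × 1243 mm
Z1: 621 × 879 mm
Z2: 439 × 621 mm
Z3: 310 × 439 mm
Z4: 219 × 310 mm
Z5: 155 × 219 mm
→ matches Z4.

Z4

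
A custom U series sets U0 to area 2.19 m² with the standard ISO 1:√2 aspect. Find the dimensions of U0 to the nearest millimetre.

Let the short side be w mm. Then w · w√2 = 2.19 m² = 2,190,000 mm².
w² = 2,190,000/√2, so w ≈ 1244.4 mm; long side = w√2 ≈ 1759.9 mm.

1244 × 1760 mm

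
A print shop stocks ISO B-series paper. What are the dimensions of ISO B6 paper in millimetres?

B0 = 1000 × 1414 mm (B0 has a 1000 mm short side, aspect 1:√2).
B1: ⌊1414/2⌋ × 1000 = 707 × 1000 mm
B2: ⌊1000/2⌋ × 707 = 500 × 707 mm
B3: ⌊707/2⌋ × 500 = 353 × 500 mm
B4: ⌊500/2⌋ × 353 = 250 × 353 mm
B5: ⌊353/2⌋ × 250 = 176 × 250 mm
B6: ⌊250/2⌋ × 176 = 125 × 176 mm

125 × 176 mm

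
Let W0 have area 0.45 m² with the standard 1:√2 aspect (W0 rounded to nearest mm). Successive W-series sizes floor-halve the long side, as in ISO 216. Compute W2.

Let W0's short side be w mm. w · w√2 = 0.45 m² = 450,000 mm², so w ≈ 564.1 mm and w√2 ≈ 797.7 mm → W0 = 564 × 798 mm.
W1: ⌊798/2⌋ × 564 = 399 × 564 mm
W2: ⌊564/2⌋ × 399 = 282 × 399 mm

282 × 399 mm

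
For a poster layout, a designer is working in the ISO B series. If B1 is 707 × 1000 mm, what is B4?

B2: ⌊1000/2⌋ × 707 = 500 × 707 mm
B3: ⌊707/2⌋ × 500 = 353 × 500 mm
B4: ⌊500/2⌋ × 353 = 250 × 353 mm

250 × 353 mm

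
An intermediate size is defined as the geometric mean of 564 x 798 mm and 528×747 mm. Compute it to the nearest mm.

546 × 772 mm

Short side: √(564 · 528) = √297792 ≈ 545.7 → 546 mm
Long side: √(798 · 747) = √596106 ≈ 772.1 → 772 mm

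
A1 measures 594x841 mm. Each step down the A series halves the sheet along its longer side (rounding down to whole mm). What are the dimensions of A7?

74 × 105 mm

A2: ⌊841/2⌋ × 594 = 420 × 594 mm
A3: ⌊594/2⌋ × 420 = 297 × 420 mm
A4: ⌊420/2⌋ × 297 = 210 × 297 mm
A5: ⌊297/2⌋ × 210 = 148 × 210 mm
A6: ⌊210/2⌋ × 148 = 105 × 148 mm
A7: ⌊148/2⌋ × 105 = 74 × 105 mm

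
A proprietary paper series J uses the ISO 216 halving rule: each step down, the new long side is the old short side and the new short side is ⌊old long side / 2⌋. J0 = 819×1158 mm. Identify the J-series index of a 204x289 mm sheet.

J4

J0: 819 × 1158 mm
J1: 579 × 819 mm
J2: 409 × 579 mm
J3: 289 × 409 mm
J4: 204 × 289 mm
J5: 144 × 204 mm
→ matches J4.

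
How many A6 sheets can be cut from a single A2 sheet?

A2 = 420 × 594 mm; A6 = 105 × 148 mm.
Each halving step doubles the count; 4 steps from A2 to A6.
2^4 = 16.

16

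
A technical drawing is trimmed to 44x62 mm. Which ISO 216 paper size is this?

Aspect ratio 62/44 ≈ 1.409 — close to the ISO √2 ≈ 1.414.
In the B-series (B0 = 1000 × 1414 mm): B9 = 44 × 62 mm.

B9 (44 × 62 mm)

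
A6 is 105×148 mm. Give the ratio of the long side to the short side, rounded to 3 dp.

148 / 105 = 1.410
ISO 216 targets √2 ≈ 1.414; the -0.005 deviation is from mm rounding.

1.410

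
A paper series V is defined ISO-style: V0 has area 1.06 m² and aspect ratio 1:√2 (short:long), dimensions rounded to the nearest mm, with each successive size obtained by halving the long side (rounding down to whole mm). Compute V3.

306 × 433 mm

Let V0's short side be w mm. w · w√2 = 1.06 m² = 1,060,000 mm², so w ≈ 865.8 mm and w√2 ≈ 1224.4 mm → V0 = 866 × 1224 mm.
V1: ⌊1224/2⌋ × 866 = 612 × 866 mm
V2: ⌊866/2⌋ × 612 = 433 × 612 mm
V3: ⌊612/2⌋ × 433 = 306 × 433 mm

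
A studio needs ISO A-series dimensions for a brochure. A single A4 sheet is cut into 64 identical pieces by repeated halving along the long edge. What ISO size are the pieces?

A10

64 = 2^6, so 6 halving steps.
A4 → A5 → … → A10 after 6 steps.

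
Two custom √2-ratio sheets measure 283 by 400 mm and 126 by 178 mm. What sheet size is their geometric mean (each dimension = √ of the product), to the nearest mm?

Short side: √(283 · 126) = √35658 ≈ 188.8 → 189 mm
Long side: √(400 · 178) = √71200 ≈ 266.8 → 267 mm

189 × 267 mm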